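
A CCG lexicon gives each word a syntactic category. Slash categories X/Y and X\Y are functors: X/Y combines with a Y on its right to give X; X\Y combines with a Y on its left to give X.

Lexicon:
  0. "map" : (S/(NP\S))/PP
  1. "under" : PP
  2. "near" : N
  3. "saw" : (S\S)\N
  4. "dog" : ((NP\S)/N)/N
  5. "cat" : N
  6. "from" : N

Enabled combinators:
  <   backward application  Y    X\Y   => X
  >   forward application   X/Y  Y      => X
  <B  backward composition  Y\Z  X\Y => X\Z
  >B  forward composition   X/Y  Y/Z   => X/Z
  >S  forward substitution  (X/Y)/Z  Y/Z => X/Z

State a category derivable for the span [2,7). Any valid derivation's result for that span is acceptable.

[0,7] S   >
  [0,2] S/(NP\S)   >
    [0,1] "map" : (S/(NP\S))/PP
    [1,2] "under" : PP
  [2,7] NP\S   <B
    [2,4] S\S   <
      [2,3] "near" : N
      [3,4] "saw" : (S\S)\N
    [4,7] NP\S   >
      [4,6] (NP\S)/N   >
        [4,5] "dog" : ((NP\S)/N)/N
        [5,6] "cat" : N
      [6,7] "from" : N

NP\S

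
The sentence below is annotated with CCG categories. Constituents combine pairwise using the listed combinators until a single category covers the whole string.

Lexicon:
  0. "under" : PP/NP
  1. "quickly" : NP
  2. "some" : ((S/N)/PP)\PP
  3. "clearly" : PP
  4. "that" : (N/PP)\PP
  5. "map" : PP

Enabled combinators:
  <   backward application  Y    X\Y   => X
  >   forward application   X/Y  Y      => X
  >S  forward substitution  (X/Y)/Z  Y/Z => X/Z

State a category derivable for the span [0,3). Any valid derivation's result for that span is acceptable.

[0,6] S   >
  [0,5] S/PP   >S
    [0,3] (S/N)/PP   <
      [0,2] PP   >
        [0,1] "under" : PP/NP
        [1,2] "quickly" : NP
      [2,3] "some" : ((S/N)/PP)\PP
    [3,5] N/PP   <
      [3,4] "clearly" : PP
      [4,5] "that" : (N/PP)\PP
  [5,6] "map" : PP

(S/N)/PP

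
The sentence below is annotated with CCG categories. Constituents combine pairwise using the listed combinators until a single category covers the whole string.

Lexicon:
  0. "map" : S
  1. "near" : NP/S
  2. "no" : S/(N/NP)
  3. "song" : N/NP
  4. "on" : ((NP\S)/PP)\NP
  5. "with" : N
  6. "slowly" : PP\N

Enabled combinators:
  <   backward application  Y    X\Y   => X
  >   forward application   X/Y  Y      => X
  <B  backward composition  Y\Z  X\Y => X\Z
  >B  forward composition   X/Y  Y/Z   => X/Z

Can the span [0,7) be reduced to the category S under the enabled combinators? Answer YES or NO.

S NP/S S/(N/NP) N/NP ((NP\S)/PP)\NP N PP\N
CKY chart[0,7] = {NP}; S ∉ chart

NO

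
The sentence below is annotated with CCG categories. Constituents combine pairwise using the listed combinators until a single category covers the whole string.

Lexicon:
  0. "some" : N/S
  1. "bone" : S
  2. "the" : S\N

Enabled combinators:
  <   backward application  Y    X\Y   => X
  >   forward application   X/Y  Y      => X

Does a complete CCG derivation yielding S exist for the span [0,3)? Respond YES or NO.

YES

[0,3] S   <
  [0,2] N   >
    [0,1] "some" : N/S
    [1,2] "bone" : S
  [2,3] "the" : S\N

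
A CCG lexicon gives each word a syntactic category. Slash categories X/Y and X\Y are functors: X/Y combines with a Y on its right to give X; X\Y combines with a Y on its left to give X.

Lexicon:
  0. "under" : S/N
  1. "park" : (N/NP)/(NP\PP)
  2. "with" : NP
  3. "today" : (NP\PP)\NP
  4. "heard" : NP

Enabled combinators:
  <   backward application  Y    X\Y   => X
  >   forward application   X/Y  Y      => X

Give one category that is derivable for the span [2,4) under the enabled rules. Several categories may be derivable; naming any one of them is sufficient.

NP\PP

[0,5] S   >
  [0,1] "under" : S/N
  [1,5] N   >
    [1,4] N/NP   >
      [1,2] "park" : (N/NP)/(NP\PP)
      [2,4] NP\PP   <
        [2,3] "with" : NP
        [3,4] "today" : (NP\PP)\NP
    [4,5] "heard" : NP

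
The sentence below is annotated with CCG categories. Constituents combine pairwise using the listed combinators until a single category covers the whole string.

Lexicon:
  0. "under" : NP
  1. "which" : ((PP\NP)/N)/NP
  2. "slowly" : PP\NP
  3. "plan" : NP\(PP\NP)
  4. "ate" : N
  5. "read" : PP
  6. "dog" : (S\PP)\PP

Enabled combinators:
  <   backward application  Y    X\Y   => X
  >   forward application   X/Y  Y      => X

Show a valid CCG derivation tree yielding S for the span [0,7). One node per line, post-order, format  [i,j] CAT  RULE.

[0,7] S   <
  [0,5] PP   <
    [0,1] "under" : NP
    [1,5] PP\NP   >
      [1,4] (PP\NP)/N   >
        [1,2] "which" : ((PP\NP)/N)/NP
        [2,4] NP   <
          [2,3] "slowly" : PP\NP
          [3,4] "plan" : NP\(PP\NP)
      [4,5] "ate" : N
  [5,7] S\PP   <
    [5,6] "read" : PP
    [6,7] "dog" : (S\PP)\PP

[0,1] NP  lex  "under"
[1,2] ((PP\NP)/N)/NP  lex  "which"
[2,3] PP\NP  lex  "slowly"
[3,4] NP\(PP\NP)  lex  "plan"
[2,4] NP  <  k=3
[1,4] (PP\NP)/N  >  k=2
[4,5] N  lex  "ate"
[1,5] PP\NP  >  k=4
[0,5] PP  <  k=1
[5,6] PP  lex  "read"
[6,7] (S\PP)\PP  lex  "dog"
[5,7] S\PP  <  k=6
[0,7] S  <  k=5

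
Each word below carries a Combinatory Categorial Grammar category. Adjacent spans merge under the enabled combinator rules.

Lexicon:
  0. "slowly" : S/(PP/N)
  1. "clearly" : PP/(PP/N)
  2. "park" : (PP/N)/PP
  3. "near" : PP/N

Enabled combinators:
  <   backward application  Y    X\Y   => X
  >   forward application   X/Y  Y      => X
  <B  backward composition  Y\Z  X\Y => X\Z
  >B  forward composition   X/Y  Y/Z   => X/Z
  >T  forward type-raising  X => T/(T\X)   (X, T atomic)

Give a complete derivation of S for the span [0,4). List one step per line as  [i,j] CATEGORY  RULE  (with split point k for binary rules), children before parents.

[0,4] S   >
  [0,1] "slowly" : S/(PP/N)
  [1,4] PP/N   >B
    [1,3] PP/PP   >B
      [1,2] "clearly" : PP/(PP/N)
      [2,3] "park" : (PP/N)/PP
    [3,4] "near" : PP/N

[0,1] S/(PP/N)  lex  "slowly"
[1,2] PP/(PP/N)  lex  "clearly"
[2,3] (PP/N)/PP  lex  "park"
[1,3] PP/PP  >B  k=2
[3,4] PP/N  lex  "near"
[1,4] PP/N  >B  k=3
[0,4] S  >  k=1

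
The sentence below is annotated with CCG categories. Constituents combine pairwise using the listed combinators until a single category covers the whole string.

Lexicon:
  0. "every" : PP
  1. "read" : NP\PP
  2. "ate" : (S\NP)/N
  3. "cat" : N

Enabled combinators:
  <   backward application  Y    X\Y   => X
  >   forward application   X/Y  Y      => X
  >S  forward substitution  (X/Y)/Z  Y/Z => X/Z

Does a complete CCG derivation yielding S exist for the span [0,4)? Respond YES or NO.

YES

[0,4] S   <
  [0,2] NP   <
    [0,1] "every" : PP
    [1,2] "read" : NP\PP
  [2,4] S\NP   >
    [2,3] "ate" : (S\NP)/N
    [3,4] "cat" : N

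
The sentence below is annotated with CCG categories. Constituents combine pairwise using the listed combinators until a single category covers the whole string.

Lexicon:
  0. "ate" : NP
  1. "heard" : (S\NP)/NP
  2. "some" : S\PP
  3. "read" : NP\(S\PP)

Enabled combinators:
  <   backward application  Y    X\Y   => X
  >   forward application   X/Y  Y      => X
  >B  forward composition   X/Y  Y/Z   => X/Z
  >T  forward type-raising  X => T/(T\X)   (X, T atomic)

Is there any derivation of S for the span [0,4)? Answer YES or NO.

YES

[0,4] S   >
  [0,1] S/(S\NP)   >T
    [0,1] "ate" : NP
  [1,4] S\NP   >
    [1,2] "heard" : (S\NP)/NP
    [2,4] NP   <
      [2,3] "some" : S\PP
      [3,4] "read" : NP\(S\PP)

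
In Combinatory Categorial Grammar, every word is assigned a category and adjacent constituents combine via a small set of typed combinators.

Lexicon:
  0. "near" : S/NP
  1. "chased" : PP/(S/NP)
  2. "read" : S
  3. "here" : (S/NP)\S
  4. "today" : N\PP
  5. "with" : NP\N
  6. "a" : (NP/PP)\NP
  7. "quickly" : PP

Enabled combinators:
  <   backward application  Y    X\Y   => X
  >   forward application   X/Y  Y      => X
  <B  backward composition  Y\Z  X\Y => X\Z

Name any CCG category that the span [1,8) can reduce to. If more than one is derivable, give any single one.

[0,8] S   >
  [0,1] "near" : S/NP
  [1,8] NP   >
    [1,7] NP/PP   <
      [1,6] NP   <
        [1,4] PP   >
          [1,2] "chased" : PP/(S/NP)
          [2,4] S/NP   <
            [2,3] "read" : S
            [3,4] "here" : (S/NP)\S
        [4,6] NP\PP   <B
          [4,5] "today" : N\PP
          [5,6] "with" : NP\N
      [6,7] "a" : (NP/PP)\NP
    [7,8] "quickly" : PP

NP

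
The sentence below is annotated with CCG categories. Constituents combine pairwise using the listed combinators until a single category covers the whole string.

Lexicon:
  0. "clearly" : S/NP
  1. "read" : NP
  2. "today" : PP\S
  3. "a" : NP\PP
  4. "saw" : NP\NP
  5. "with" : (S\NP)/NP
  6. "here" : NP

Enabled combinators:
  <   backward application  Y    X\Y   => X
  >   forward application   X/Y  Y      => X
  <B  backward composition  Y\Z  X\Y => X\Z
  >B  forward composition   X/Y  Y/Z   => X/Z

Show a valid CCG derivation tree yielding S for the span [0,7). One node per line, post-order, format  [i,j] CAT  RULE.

[0,7] S   <
  [0,3] PP   <
    [0,2] S   >
      [0,1] "clearly" : S/NP
      [1,2] "read" : NP
    [2,3] "today" : PP\S
  [3,7] S\PP   <B
    [3,5] NP\PP   <B
      [3,4] "a" : NP\PP
      [4,5] "saw" : NP\NP
    [5,7] S\NP   >
      [5,6] "with" : (S\NP)/NP
      [6,7] "here" : NP

[0,1] S/NP  lex  "clearly"
[1,2] NP  lex  "read"
[0,2] S  >  k=1
[2,3] PP\S  lex  "today"
[0,3] PP  <  k=2
[3,4] NP\PP  lex  "a"
[4,5] NP\NP  lex  "saw"
[3,5] NP\PP  <B  k=4
[5,6] (S\NP)/NP  lex  "with"
[6,7] NP  lex  "here"
[5,7] S\NP  >  k=6
[3,7] S\PP  <B  k=5
[0,7] S  <  k=3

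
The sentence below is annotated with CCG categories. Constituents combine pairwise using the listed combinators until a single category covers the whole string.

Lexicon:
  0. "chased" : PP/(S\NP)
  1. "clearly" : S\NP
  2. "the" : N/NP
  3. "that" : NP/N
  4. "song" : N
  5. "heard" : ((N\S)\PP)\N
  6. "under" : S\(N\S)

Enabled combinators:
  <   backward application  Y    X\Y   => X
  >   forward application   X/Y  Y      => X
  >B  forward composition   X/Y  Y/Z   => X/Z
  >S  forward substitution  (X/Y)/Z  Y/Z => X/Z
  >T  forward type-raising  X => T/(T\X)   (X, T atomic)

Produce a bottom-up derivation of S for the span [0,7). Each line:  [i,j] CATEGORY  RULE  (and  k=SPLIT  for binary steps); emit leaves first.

[0,7] S   <
  [0,6] N\S   <
    [0,2] PP   >
      [0,1] "chased" : PP/(S\NP)
      [1,2] "clearly" : S\NP
    [2,6] (N\S)\PP   <
      [2,5] N   >
        [2,3] "the" : N/NP
        [3,5] NP   >
          [3,4] "that" : NP/N
          [4,5] "song" : N
      [5,6] "heard" : ((N\S)\PP)\N
  [6,7] "under" : S\(N\S)

[0,1] PP/(S\NP)  lex  "chased"
[1,2] S\NP  lex  "clearly"
[0,2] PP  >  k=1
[2,3] N/NP  lex  "the"
[3,4] NP/N  lex  "that"
[4,5] N  lex  "song"
[3,5] NP  >  k=4
[2,5] N  >  k=3
[5,6] ((N\S)\PP)\N  lex  "heard"
[2,6] (N\S)\PP  <  k=5
[0,6] N\S  <  k=2
[6,7] S\(N\S)  lex  "under"
[0,7] S  <  k=6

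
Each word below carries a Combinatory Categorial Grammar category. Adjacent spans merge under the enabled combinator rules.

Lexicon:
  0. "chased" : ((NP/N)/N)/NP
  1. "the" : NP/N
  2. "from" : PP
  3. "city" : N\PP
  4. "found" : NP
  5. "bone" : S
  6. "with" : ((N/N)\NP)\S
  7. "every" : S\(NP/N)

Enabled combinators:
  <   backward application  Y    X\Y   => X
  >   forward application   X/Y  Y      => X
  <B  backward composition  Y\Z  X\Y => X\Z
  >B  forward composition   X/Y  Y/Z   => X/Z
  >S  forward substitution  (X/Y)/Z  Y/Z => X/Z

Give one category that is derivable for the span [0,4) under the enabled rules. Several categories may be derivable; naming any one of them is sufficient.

[0,8] S   <
  [0,7] NP/N   >S
    [0,4] (NP/N)/N   >
      [0,1] "chased" : ((NP/N)/N)/NP
      [1,4] NP   >
        [1,2] "the" : NP/N
        [2,4] N   <
          [2,3] "from" : PP
          [3,4] "city" : N\PP
    [4,7] N/N   <
      [4,5] "found" : NP
      [5,7] (N/N)\NP   <
        [5,6] "bone" : S
        [6,7] "with" : ((N/N)\NP)\S
  [7,8] "every" : S\(NP/N)

(NP/N)/N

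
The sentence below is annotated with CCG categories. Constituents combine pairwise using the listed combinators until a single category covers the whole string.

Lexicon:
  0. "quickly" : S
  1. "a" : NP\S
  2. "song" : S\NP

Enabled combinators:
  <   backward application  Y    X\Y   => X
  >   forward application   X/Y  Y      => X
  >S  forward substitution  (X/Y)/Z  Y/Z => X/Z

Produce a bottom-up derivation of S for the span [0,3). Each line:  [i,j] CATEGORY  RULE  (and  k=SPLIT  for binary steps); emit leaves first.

[0,3] S   <
  [0,2] NP   <
    [0,1] "quickly" : S
    [1,2] "a" : NP\S
  [2,3] "song" : S\NP

[0,1] S  lex  "quickly"
[1,2] NP\S  lex  "a"
[0,2] NP  <  k=1
[2,3] S\NP  lex  "song"
[0,3] S  <  k=2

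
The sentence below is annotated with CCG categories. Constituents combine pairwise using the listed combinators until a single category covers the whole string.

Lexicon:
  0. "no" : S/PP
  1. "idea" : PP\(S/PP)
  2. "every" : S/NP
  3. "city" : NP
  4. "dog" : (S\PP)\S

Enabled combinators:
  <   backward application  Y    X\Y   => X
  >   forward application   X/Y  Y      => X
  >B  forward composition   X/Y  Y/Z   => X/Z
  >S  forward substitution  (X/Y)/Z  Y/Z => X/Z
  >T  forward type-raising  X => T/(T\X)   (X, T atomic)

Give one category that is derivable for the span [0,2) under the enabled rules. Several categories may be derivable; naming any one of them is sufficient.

[0,5] S   <
  [0,2] PP   <
    [0,1] "no" : S/PP
    [1,2] "idea" : PP\(S/PP)
  [2,5] S\PP   <
    [2,4] S   >
      [2,3] "every" : S/NP
      [3,4] "city" : NP
    [4,5] "dog" : (S\PP)\S

PP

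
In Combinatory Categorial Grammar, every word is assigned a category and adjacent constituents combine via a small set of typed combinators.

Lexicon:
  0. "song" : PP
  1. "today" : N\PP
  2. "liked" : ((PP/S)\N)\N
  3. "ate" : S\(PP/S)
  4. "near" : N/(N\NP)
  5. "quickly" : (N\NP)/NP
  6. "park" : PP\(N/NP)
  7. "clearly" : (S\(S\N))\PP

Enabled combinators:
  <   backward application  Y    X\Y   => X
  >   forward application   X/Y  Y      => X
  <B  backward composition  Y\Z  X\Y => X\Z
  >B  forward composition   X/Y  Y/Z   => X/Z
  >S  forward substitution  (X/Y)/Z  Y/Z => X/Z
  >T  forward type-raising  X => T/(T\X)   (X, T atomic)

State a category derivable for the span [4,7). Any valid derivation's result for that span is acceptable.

PP

[0,8] S   <
  [0,4] S\N   <B
    [0,3] (PP/S)\N   <
      [0,2] N   >
        [0,1] N/(N\PP)   >T
          [0,1] "song" : PP
        [1,2] "today" : N\PP
      [2,3] "liked" : ((PP/S)\N)\N
    [3,4] "ate" : S\(PP/S)
  [4,8] S\(S\N)   <
    [4,7] PP   <
      [4,6] N/NP   >B
        [4,5] "near" : N/(N\NP)
        [5,6] "quickly" : (N\NP)/NP
      [6,7] "park" : PP\(N/NP)
    [7,8] "clearly" : (S\(S\N))\PP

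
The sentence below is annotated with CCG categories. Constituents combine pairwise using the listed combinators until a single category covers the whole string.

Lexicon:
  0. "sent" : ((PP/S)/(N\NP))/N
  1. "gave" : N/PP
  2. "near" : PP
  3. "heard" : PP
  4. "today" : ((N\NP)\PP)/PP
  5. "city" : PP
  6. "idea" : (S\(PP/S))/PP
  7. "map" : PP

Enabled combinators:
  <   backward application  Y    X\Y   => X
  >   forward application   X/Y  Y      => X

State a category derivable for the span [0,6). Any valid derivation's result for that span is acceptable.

[0,8] S   <
  [0,6] PP/S   >
    [0,3] (PP/S)/(N\NP)   >
      [0,1] "sent" : ((PP/S)/(N\NP))/N
      [1,3] N   >
        [1,2] "gave" : N/PP
        [2,3] "near" : PP
    [3,6] N\NP   <
      [3,4] "heard" : PP
      [4,6] (N\NP)\PP   >
        [4,5] "today" : ((N\NP)\PP)/PP
        [5,6] "city" : PP
  [6,8] S\(PP/S)   >
    [6,7] "idea" : (S\(PP/S))/PP
    [7,8] "map" : PP

PP/S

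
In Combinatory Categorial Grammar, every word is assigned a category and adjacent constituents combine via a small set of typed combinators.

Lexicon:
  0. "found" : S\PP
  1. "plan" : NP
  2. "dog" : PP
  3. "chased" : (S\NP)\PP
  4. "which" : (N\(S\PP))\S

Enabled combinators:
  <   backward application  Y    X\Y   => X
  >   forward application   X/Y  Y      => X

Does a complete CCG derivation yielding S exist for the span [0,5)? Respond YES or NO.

NO

S\PP NP PP (S\NP)\PP (N\(S\PP))\S
CKY chart[0,5] = {N}; S ∉ chart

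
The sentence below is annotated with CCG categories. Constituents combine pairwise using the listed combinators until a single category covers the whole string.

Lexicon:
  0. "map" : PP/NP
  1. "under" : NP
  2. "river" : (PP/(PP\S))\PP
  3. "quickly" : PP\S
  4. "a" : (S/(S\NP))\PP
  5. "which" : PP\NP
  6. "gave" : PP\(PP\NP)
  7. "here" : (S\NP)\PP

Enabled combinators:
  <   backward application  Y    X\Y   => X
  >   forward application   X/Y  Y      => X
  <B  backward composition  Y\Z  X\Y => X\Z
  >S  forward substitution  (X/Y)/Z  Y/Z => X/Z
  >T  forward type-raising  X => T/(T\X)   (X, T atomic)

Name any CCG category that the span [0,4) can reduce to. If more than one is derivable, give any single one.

PP

[0,8] S   >
  [0,5] S/(S\NP)   <
    [0,4] PP   >
      [0,3] PP/(PP\S)   <
        [0,2] PP   >
          [0,1] "map" : PP/NP
          [1,2] "under" : NP
        [2,3] "river" : (PP/(PP\S))\PP
      [3,4] "quickly" : PP\S
    [4,5] "a" : (S/(S\NP))\PP
  [5,8] S\NP   <
    [5,7] PP   <
      [5,6] "which" : PP\NP
      [6,7] "gave" : PP\(PP\NP)
    [7,8] "here" : (S\NP)\PP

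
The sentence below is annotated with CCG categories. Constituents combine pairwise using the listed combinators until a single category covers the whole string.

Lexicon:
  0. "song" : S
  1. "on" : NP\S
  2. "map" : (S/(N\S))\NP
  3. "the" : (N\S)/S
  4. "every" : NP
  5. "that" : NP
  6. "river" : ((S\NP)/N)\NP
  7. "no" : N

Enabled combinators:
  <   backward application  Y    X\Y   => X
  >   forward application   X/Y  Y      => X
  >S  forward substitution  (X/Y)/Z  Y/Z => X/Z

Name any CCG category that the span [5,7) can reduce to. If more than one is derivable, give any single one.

[0,8] S   >
  [0,3] S/(N\S)   <
    [0,2] NP   <
      [0,1] "song" : S
      [1,2] "on" : NP\S
    [2,3] "map" : (S/(N\S))\NP
  [3,8] N\S   >
    [3,4] "the" : (N\S)/S
    [4,8] S   <
      [4,5] "every" : NP
      [5,8] S\NP   >
        [5,7] (S\NP)/N   <
          [5,6] "that" : NP
          [6,7] "river" : ((S\NP)/N)\NP
        [7,8] "no" : N

(S\NP)/N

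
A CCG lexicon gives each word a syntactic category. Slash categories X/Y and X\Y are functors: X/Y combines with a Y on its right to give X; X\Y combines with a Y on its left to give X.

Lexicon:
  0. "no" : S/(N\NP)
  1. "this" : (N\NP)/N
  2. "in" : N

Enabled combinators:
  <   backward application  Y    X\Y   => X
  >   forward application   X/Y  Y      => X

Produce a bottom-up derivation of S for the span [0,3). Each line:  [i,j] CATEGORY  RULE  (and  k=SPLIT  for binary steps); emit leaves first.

[0,3] S   >
  [0,1] "no" : S/(N\NP)
  [1,3] N\NP   >
    [1,2] "this" : (N\NP)/N
    [2,3] "in" : N

[0,1] S/(N\NP)  lex  "no"
[1,2] (N\NP)/N  lex  "this"
[2,3] N  lex  "in"
[1,3] N\NP  >  k=2
[0,3] S  >  k=1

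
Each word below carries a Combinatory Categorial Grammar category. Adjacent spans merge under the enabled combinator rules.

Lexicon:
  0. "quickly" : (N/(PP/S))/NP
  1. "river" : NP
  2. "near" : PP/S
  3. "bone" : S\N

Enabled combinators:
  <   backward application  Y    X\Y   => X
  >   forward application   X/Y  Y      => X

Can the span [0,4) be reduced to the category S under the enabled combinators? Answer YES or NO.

[0,4] S   <
  [0,3] N   >
    [0,2] N/(PP/S)   >
      [0,1] "quickly" : (N/(PP/S))/NP
      [1,2] "river" : NP
    [2,3] "near" : PP/S
  [3,4] "bone" : S\N

YES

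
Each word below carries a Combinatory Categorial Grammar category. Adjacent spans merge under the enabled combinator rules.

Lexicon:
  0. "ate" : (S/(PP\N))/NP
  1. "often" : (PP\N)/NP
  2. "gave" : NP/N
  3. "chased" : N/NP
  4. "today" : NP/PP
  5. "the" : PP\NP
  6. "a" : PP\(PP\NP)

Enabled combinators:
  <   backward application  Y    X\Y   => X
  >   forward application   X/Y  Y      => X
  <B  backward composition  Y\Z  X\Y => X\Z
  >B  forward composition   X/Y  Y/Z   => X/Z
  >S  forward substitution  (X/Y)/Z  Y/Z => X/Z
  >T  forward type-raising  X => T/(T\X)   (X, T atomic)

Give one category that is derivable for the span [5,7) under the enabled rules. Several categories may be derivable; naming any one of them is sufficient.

[0,7] S   >
  [0,2] S/NP   >S
    [0,1] "ate" : (S/(PP\N))/NP
    [1,2] "often" : (PP\N)/NP
  [2,7] NP   >
    [2,5] NP/PP   >B
      [2,4] NP/NP   >B
        [2,3] "gave" : NP/N
        [3,4] "chased" : N/NP
      [4,5] "today" : NP/PP
    [5,7] PP   <
      [5,6] "the" : PP\NP
      [6,7] "a" : PP\(PP\NP)

PP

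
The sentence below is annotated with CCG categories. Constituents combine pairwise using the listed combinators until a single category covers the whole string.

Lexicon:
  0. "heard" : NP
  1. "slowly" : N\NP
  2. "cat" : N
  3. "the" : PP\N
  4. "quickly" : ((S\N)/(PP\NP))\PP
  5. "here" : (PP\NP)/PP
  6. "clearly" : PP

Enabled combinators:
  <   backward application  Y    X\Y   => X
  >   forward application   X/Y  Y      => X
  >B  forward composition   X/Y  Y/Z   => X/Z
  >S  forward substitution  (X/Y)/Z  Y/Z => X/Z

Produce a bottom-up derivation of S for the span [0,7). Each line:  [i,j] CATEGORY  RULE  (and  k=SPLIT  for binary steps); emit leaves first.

[0,7] S   <
  [0,2] N   <
    [0,1] "heard" : NP
    [1,2] "slowly" : N\NP
  [2,7] S\N   >
    [2,5] (S\N)/(PP\NP)   <
      [2,4] PP   <
        [2,3] "cat" : N
        [3,4] "the" : PP\N
      [4,5] "quickly" : ((S\N)/(PP\NP))\PP
    [5,7] PP\NP   >
      [5,6] "here" : (PP\NP)/PP
      [6,7] "clearly" : PP

[0,1] NP  lex  "heard"
[1,2] N\NP  lex  "slowly"
[0,2] N  <  k=1
[2,3] N  lex  "cat"
[3,4] PP\N  lex  "the"
[2,4] PP  <  k=3
[4,5] ((S\N)/(PP\NP))\PP  lex  "quickly"
[2,5] (S\N)/(PP\NP)  <  k=4
[5,6] (PP\NP)/PP  lex  "here"
[6,7] PP  lex  "clearly"
[5,7] PP\NP  >  k=6
[2,7] S\N  >  k=5
[0,7] S  <  k=2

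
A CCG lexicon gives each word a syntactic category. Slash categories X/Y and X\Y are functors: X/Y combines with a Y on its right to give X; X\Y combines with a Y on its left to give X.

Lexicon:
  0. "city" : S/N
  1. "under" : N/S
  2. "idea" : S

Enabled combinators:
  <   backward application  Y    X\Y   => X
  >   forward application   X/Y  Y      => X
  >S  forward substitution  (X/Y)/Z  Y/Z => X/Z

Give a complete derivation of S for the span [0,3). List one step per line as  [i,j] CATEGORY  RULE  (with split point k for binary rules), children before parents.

[0,1] S/N  lex  "city"
[1,2] N/S  lex  "under"
[2,3] S  lex  "idea"
[1,3] N  >  k=2
[0,3] S  >  k=1

[0,3] S   >
  [0,1] "city" : S/N
  [1,3] N   >
    [1,2] "under" : N/S
    [2,3] "idea" : S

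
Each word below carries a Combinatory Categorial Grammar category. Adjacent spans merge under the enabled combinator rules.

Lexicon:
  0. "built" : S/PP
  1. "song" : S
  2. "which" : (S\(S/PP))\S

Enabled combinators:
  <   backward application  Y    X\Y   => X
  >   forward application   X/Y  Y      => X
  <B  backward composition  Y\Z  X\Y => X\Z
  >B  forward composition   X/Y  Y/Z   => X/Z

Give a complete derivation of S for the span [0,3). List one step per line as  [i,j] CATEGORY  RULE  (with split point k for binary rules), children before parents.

[0,3] S   <
  [0,1] "built" : S/PP
  [1,3] S\(S/PP)   <
    [1,2] "song" : S
    [2,3] "which" : (S\(S/PP))\S

[0,1] S/PP  lex  "built"
[1,2] S  lex  "song"
[2,3] (S\(S/PP))\S  lex  "which"
[1,3] S\(S/PP)  <  k=2
[0,3] S  <  k=1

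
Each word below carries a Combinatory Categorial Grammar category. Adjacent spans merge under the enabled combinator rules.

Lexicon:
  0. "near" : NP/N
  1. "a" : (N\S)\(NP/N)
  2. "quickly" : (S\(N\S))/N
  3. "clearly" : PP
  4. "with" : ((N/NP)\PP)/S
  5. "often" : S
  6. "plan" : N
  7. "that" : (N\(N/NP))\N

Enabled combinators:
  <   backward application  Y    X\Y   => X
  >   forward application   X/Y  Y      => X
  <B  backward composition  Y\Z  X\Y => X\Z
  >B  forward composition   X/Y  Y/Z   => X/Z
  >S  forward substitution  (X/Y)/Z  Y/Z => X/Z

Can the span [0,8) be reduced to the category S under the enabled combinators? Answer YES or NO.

[0,8] S   <
  [0,2] N\S   <
    [0,1] "near" : NP/N
    [1,2] "a" : (N\S)\(NP/N)
  [2,8] S\(N\S)   >
    [2,3] "quickly" : (S\(N\S))/N
    [3,8] N   <
      [3,4] "clearly" : PP
      [4,8] N\PP   <B
        [4,6] (N/NP)\PP   >
          [4,5] "with" : ((N/NP)\PP)/S
          [5,6] "often" : S
        [6,8] N\(N/NP)   <
          [6,7] "plan" : N
          [7,8] "that" : (N\(N/NP))\N

YES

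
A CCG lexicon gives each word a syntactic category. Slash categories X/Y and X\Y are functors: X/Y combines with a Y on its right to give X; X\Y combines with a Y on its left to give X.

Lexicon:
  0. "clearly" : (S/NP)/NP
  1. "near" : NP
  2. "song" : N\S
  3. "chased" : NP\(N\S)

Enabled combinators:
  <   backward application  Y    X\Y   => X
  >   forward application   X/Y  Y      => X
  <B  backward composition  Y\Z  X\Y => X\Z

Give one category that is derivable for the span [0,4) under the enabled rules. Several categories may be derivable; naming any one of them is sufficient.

[0,4] S   >
  [0,2] S/NP   >
    [0,1] "clearly" : (S/NP)/NP
    [1,2] "near" : NP
  [2,4] NP   <
    [2,3] "song" : N\S
    [3,4] "chased" : NP\(N\S)

S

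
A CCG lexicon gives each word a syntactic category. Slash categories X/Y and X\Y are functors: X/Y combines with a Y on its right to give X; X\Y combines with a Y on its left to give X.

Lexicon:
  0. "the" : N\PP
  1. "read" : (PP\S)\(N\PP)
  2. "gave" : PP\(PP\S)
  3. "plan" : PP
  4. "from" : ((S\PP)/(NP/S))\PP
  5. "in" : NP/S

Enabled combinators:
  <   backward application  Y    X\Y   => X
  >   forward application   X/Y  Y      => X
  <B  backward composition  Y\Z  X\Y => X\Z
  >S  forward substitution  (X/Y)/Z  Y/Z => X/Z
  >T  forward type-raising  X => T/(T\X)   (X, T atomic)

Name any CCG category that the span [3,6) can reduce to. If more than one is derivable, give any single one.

S\PP

[0,6] S   <
  [0,3] PP   <
    [0,2] PP\S   <
      [0,1] "the" : N\PP
      [1,2] "read" : (PP\S)\(N\PP)
    [2,3] "gave" : PP\(PP\S)
  [3,6] S\PP   >
    [3,5] (S\PP)/(NP/S)   <
      [3,4] "plan" : PP
      [4,5] "from" : ((S\PP)/(NP/S))\PP
    [5,6] "in" : NP/S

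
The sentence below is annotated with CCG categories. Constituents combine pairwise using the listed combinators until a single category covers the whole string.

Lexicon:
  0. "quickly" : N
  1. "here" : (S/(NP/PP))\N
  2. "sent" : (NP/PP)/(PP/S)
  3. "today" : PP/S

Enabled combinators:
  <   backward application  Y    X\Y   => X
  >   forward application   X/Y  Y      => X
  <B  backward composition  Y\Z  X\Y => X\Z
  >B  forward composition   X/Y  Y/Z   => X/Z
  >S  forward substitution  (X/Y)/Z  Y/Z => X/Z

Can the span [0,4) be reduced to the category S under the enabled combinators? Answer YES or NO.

YES

[0,4] S   >
  [0,2] S/(NP/PP)   <
    [0,1] "quickly" : N
    [1,2] "here" : (S/(NP/PP))\N
  [2,4] NP/PP   >
    [2,3] "sent" : (NP/PP)/(PP/S)
    [3,4] "today" : PP/S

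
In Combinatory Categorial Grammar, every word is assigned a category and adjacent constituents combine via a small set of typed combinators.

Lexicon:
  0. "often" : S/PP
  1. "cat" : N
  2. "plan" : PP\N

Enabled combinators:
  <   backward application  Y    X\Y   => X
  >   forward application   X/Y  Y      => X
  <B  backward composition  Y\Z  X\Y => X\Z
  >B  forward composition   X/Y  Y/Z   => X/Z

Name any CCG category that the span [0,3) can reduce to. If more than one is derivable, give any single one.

[0,3] S   >
  [0,1] "often" : S/PP
  [1,3] PP   <
    [1,2] "cat" : N
    [2,3] "plan" : PP\N

S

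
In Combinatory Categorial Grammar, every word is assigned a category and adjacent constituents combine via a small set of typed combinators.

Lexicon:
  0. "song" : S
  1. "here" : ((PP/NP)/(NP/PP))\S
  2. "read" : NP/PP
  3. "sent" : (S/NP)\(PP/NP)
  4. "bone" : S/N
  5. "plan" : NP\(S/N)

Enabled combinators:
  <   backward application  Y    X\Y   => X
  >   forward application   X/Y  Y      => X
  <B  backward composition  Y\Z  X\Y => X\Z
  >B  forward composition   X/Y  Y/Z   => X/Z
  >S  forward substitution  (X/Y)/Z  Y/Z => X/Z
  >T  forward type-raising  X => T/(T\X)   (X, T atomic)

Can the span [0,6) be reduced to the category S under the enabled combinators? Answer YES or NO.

YES

[0,6] S   >
  [0,4] S/NP   <
    [0,3] PP/NP   >
      [0,2] (PP/NP)/(NP/PP)   <
        [0,1] "song" : S
        [1,2] "here" : ((PP/NP)/(NP/PP))\S
      [2,3] "read" : NP/PP
    [3,4] "sent" : (S/NP)\(PP/NP)
  [4,6] NP   <
    [4,5] "bone" : S/N
    [5,6] "plan" : NP\(S/N)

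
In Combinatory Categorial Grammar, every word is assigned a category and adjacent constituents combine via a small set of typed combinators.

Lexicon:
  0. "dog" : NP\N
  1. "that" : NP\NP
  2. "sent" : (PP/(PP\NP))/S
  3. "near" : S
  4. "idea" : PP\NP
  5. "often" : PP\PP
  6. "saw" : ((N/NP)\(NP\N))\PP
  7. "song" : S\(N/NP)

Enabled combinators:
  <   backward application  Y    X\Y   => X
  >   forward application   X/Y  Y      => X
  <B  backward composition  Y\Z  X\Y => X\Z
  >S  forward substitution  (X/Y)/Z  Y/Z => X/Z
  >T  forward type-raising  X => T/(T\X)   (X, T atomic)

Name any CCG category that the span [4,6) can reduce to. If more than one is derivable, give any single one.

PP\NP

[0,8] S   <
  [0,7] N/NP   <
    [0,2] NP\N   <B
      [0,1] "dog" : NP\N
      [1,2] "that" : NP\NP
    [2,7] (N/NP)\(NP\N)   <
      [2,6] PP   >
        [2,4] PP/(PP\NP)   >
          [2,3] "sent" : (PP/(PP\NP))/S
          [3,4] "near" : S
        [4,6] PP\NP   <B
          [4,5] "idea" : PP\NP
          [5,6] "often" : PP\PP
      [6,7] "saw" : ((N/NP)\(NP\N))\PP
  [7,8] "song" : S\(N/NP)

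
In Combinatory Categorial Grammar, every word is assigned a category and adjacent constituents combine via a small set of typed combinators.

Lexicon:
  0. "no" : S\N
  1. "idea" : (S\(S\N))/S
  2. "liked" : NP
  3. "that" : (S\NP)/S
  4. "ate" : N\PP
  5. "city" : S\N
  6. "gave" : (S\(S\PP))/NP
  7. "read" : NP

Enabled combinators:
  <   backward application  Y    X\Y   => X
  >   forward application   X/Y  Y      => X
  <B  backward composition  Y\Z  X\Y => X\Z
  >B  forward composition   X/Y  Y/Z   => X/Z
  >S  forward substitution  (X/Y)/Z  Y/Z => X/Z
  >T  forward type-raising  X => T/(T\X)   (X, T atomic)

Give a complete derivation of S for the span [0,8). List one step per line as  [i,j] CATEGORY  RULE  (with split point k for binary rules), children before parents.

[0,1] S\N  lex  "no"
[1,2] (S\(S\N))/S  lex  "idea"
[2,3] NP  lex  "liked"
[3,4] (S\NP)/S  lex  "that"
[4,5] N\PP  lex  "ate"
[5,6] S\N  lex  "city"
[4,6] S\PP  <B  k=5
[6,7] (S\(S\PP))/NP  lex  "gave"
[7,8] NP  lex  "read"
[6,8] S\(S\PP)  >  k=7
[4,8] S  <  k=6
[3,8] S\NP  >  k=4
[2,8] S  <  k=3
[1,8] S\(S\N)  >  k=2
[0,8] S  <  k=1

[0,8] S   <
  [0,1] "no" : S\N
  [1,8] S\(S\N)   >
    [1,2] "idea" : (S\(S\N))/S
    [2,8] S   <
      [2,3] "liked" : NP
      [3,8] S\NP   >
        [3,4] "that" : (S\NP)/S
        [4,8] S   <
          [4,6] S\PP   <B
            [4,5] "ate" : N\PP
            [5,6] "city" : S\N
          [6,8] S\(S\PP)   >
            [6,7] "gave" : (S\(S\PP))/NP
            [7,8] "read" : NP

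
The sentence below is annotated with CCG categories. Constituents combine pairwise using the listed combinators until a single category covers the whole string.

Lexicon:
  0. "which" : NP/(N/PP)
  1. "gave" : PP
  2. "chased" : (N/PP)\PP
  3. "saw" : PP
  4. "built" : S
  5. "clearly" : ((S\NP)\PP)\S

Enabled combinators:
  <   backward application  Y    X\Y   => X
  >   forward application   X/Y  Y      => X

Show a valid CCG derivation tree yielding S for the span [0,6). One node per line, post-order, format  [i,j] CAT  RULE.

[0,6] S   <
  [0,3] NP   >
    [0,1] "which" : NP/(N/PP)
    [1,3] N/PP   <
      [1,2] "gave" : PP
      [2,3] "chased" : (N/PP)\PP
  [3,6] S\NP   <
    [3,4] "saw" : PP
    [4,6] (S\NP)\PP   <
      [4,5] "built" : S
      [5,6] "clearly" : ((S\NP)\PP)\S

[0,1] NP/(N/PP)  lex  "which"
[1,2] PP  lex  "gave"
[2,3] (N/PP)\PP  lex  "chased"
[1,3] N/PP  <  k=2
[0,3] NP  >  k=1
[3,4] PP  lex  "saw"
[4,5] S  lex  "built"
[5,6] ((S\NP)\PP)\S  lex  "clearly"
[4,6] (S\NP)\PP  <  k=5
[3,6] S\NP  <  k=4
[0,6] S  <  k=3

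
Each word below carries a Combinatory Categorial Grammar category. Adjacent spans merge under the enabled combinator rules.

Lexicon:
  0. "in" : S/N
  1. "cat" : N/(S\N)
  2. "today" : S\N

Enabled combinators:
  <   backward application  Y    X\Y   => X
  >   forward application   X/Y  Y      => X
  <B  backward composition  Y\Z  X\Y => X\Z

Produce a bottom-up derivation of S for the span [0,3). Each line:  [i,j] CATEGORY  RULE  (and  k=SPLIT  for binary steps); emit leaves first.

[0,1] S/N  lex  "in"
[1,2] N/(S\N)  lex  "cat"
[2,3] S\N  lex  "today"
[1,3] N  >  k=2
[0,3] S  >  k=1

[0,3] S   >
  [0,1] "in" : S/N
  [1,3] N   >
    [1,2] "cat" : N/(S\N)
    [2,3] "today" : S\N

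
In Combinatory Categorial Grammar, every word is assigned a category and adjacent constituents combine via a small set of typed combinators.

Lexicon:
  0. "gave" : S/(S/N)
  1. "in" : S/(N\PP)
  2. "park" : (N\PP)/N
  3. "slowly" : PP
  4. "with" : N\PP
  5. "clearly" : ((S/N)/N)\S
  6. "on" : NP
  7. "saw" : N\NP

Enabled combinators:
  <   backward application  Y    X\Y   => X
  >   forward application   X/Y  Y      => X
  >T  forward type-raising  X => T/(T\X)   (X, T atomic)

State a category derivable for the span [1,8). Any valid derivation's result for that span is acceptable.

S/N

[0,8] S   >
  [0,1] "gave" : S/(S/N)
  [1,8] S/N   >
    [1,6] (S/N)/N   <
      [1,5] S   >
        [1,2] "in" : S/(N\PP)
        [2,5] N\PP   >
          [2,3] "park" : (N\PP)/N
          [3,5] N   >
            [3,4] N/(N\PP)   >T
              [3,4] "slowly" : PP
            [4,5] "with" : N\PP
      [5,6] "clearly" : ((S/N)/N)\S
    [6,8] N   >
      [6,7] N/(N\NP)   >T
        [6,7] "on" : NP
      [7,8] "saw" : N\NP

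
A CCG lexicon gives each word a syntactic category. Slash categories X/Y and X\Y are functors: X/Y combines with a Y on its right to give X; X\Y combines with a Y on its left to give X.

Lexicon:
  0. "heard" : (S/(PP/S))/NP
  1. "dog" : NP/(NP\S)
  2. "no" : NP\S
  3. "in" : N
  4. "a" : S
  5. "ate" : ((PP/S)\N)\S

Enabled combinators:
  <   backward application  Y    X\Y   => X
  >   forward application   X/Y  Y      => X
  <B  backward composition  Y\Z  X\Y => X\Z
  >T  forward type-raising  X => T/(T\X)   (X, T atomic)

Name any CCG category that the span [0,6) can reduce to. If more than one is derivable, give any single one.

[0,6] S   >
  [0,3] S/(PP/S)   >
    [0,1] "heard" : (S/(PP/S))/NP
    [1,3] NP   >
      [1,2] "dog" : NP/(NP\S)
      [2,3] "no" : NP\S
  [3,6] PP/S   <
    [3,4] "in" : N
    [4,6] (PP/S)\N   <
      [4,5] "a" : S
      [5,6] "ate" : ((PP/S)\N)\S

S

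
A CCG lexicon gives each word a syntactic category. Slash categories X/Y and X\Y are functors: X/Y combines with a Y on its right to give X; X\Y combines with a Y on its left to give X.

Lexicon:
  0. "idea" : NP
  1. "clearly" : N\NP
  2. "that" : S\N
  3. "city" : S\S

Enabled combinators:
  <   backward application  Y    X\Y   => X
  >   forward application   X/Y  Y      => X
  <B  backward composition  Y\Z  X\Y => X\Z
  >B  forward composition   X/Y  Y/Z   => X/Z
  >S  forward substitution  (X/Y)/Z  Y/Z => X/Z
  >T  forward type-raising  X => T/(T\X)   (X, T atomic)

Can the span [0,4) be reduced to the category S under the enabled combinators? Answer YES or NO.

[0,4] S   <
  [0,2] N   >
    [0,1] N/(N\NP)   >T
      [0,1] "idea" : NP
    [1,2] "clearly" : N\NP
  [2,4] S\N   <B
    [2,3] "that" : S\N
    [3,4] "city" : S\S

YES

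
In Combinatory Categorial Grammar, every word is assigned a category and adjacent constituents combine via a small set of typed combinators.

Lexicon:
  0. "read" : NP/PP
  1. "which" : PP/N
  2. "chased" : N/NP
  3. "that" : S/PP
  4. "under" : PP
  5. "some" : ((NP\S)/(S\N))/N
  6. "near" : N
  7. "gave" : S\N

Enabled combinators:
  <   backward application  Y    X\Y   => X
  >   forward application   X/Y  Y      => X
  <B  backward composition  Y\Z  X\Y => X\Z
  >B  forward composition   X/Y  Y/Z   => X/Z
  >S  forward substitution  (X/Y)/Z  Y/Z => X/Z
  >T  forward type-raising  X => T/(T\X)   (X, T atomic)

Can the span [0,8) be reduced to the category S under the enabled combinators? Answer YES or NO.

NO

NP/PP PP/N N/NP S/PP PP ((NP\S)/(S\N))/N N S\N
CKY chart[0,8] = {N/(N\NP), NP, NP/(NP\NP), NP/(N\N), NP/(PP\PP), PP/(PP\NP), S/(S\NP)}; S ∉ chart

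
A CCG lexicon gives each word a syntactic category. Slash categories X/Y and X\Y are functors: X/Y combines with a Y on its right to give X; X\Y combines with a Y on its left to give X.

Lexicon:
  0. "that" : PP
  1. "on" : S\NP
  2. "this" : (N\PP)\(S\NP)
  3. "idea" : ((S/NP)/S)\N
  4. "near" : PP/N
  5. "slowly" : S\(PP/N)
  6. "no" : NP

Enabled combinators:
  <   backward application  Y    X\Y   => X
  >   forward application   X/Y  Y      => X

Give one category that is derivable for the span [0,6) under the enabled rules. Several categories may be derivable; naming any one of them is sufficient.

S/NP

[0,7] S   >
  [0,6] S/NP   >
    [0,4] (S/NP)/S   <
      [0,3] N   <
        [0,1] "that" : PP
        [1,3] N\PP   <
          [1,2] "on" : S\NP
          [2,3] "this" : (N\PP)\(S\NP)
      [3,4] "idea" : ((S/NP)/S)\N
    [4,6] S   <
      [4,5] "near" : PP/N
      [5,6] "slowly" : S\(PP/N)
  [6,7] "no" : NP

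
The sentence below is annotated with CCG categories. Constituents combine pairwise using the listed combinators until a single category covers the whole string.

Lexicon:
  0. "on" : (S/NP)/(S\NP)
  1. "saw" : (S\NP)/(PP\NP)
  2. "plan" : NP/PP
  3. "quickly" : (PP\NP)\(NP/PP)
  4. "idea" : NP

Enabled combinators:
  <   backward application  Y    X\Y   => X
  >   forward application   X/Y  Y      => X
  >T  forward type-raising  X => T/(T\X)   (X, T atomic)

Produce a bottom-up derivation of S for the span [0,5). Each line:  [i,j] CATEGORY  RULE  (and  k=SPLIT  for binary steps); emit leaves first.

[0,5] S   >
  [0,4] S/NP   >
    [0,1] "on" : (S/NP)/(S\NP)
    [1,4] S\NP   >
      [1,2] "saw" : (S\NP)/(PP\NP)
      [2,4] PP\NP   <
        [2,3] "plan" : NP/PP
        [3,4] "quickly" : (PP\NP)\(NP/PP)
  [4,5] "idea" : NP

[0,1] (S/NP)/(S\NP)  lex  "on"
[1,2] (S\NP)/(PP\NP)  lex  "saw"
[2,3] NP/PP  lex  "plan"
[3,4] (PP\NP)\(NP/PP)  lex  "quickly"
[2,4] PP\NP  <  k=3
[1,4] S\NP  >  k=2
[0,4] S/NP  >  k=1
[4,5] NP  lex  "idea"
[0,5] S  >  k=4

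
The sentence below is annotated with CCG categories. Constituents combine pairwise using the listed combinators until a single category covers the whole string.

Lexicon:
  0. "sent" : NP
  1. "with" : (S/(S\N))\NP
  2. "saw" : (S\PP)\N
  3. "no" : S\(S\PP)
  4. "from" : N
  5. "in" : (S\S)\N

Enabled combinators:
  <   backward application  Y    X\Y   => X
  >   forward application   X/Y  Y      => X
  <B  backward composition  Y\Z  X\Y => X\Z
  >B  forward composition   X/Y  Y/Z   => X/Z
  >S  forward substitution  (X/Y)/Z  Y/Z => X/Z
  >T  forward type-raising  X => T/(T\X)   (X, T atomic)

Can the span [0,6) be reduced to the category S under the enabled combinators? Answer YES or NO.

[0,6] S   >
  [0,2] S/(S\N)   <
    [0,1] "sent" : NP
    [1,2] "with" : (S/(S\N))\NP
  [2,6] S\N   <B
    [2,4] S\N   <B
      [2,3] "saw" : (S\PP)\N
      [3,4] "no" : S\(S\PP)
    [4,6] S\S   <
      [4,5] "from" : N
      [5,6] "in" : (S\S)\N

YES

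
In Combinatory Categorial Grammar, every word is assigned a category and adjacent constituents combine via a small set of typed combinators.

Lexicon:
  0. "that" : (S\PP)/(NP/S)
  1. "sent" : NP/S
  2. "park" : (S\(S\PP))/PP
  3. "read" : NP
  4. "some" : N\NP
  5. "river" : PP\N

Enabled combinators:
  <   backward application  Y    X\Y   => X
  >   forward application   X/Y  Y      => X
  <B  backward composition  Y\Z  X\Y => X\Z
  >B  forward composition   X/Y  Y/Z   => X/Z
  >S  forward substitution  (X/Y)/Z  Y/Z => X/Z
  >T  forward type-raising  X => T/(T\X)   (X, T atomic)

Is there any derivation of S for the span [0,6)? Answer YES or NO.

YES

[0,6] S   <
  [0,2] S\PP   >
    [0,1] "that" : (S\PP)/(NP/S)
    [1,2] "sent" : NP/S
  [2,6] S\(S\PP)   >
    [2,3] "park" : (S\(S\PP))/PP
    [3,6] PP   >
      [3,4] PP/(PP\NP)   >T
        [3,4] "read" : NP
      [4,6] PP\NP   <B
        [4,5] "some" : N\NP
        [5,6] "river" : PP\N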